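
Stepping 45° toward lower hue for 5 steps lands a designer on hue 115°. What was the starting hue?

340°

5 steps of 45° (toward lower hue) give a net shift of −225°.
Start = end − shift: 115 + 225 = 340°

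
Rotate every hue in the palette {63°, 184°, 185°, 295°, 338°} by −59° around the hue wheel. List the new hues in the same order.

4°, 125°, 126°, 236°, 279°

63 − 59 = 4°
184 − 59 = 125°
185 − 59 = 126°
295 − 59 = 236°
338 − 59 = 279°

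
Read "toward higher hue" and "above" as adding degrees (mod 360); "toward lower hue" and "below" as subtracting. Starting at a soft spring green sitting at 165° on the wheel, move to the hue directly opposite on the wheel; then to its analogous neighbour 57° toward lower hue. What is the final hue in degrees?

165 + 180 = 345°   (complement)
345 − 57 = 288°   (analog 57° ↓)

288°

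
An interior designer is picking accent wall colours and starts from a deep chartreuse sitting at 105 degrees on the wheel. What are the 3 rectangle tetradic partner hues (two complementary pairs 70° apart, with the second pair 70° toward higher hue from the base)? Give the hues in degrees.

175°, 285°, and 355°

A rectangular tetradic uses two complementary pairs 70° apart: offsets 0°, 70°, 180°, 250°.
105 + 70 = 175°
105 + 180 = 285°
105 + 250 = 355°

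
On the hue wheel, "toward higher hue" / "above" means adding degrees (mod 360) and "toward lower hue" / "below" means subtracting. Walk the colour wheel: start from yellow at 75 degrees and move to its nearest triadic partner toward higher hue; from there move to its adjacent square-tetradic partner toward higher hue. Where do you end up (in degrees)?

285°

triadic ↑ +120°: 75 + 120 = 195°
square ↑ +90°: 195 + 90 = 285°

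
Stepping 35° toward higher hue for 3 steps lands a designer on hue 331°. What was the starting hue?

226°

3 steps of 35° (toward higher hue) give a net shift of +105°.
Start = end − shift: 331 − 105 = 226°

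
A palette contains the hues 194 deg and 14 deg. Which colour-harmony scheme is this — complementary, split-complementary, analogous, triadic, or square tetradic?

complementary

Sort the hues: 14°, 194°.
Successive gaps around the wheel: 180°, 180°.
Two hues 180° apart are complementary.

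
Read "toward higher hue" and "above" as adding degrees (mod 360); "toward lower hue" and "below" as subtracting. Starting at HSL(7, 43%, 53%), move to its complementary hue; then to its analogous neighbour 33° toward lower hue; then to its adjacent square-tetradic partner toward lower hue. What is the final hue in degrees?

64°

complement +180°: 7 + 180 = 187°
analog 33° ↓ −33°: 187 − 33 = 154°
square ↓ −90°: 154 − 90 = 64°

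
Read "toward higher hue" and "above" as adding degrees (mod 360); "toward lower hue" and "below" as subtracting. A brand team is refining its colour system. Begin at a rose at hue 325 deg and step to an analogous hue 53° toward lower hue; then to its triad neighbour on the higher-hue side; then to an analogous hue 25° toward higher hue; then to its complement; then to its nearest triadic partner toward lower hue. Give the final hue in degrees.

325 − 53 = 272°   (analog 53° ↓)
272 + 120 = 392 → 392 − 360 = 32°   (triadic ↑)
32 + 25 = 57°   (analog 25° ↑)
57 + 180 = 237°   (complement)
237 − 120 = 117°   (triadic ↓)

117°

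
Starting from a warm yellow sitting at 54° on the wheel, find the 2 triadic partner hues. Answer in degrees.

A triad places three hues 120° apart.
54 + 120 = 174°
54 + 240 = 294°

174° and 294°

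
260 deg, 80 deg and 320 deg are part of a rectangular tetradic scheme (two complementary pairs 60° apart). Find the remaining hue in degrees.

A rectangular tetradic uses two complementary pairs 60° apart: offsets 0°, 60°, 180°, 240°.
Among {80°, 260°, 320°}, 260° and 80° are a 180° pair.
The remaining hue 320° needs its own complement: 320 + 180 = 500 → 500 − 360 = 140°

140°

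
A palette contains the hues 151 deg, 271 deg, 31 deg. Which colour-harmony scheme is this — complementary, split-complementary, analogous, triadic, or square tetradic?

Sort the hues: 31°, 151°, 271°.
Successive gaps around the wheel: 120°, 120°, 120°.
Three hues equally spaced 120° apart form a triad.

triadic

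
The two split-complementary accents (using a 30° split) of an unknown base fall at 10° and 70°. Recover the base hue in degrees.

The accents sit 30° either side of the complement, so the complement is their short-arc midpoint on the wheel.
Short-arc midpoint of 10° and 70°: 40°.
Base is 180° from the complement: 40 − 180 = -140 → -140 + 360 = 220°

220°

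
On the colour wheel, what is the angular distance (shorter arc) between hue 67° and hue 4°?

63°

|67 − 4| = 63.
63 ≤ 180, so the shorter arc is 63°.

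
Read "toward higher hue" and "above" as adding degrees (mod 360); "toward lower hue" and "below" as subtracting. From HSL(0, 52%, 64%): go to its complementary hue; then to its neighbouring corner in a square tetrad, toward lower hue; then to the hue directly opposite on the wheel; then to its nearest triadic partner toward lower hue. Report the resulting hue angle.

150°

+180° (complement): 0 + 180 = 180°
−90° (square ↓): 180 − 90 = 90°
+180° (complement): 90 + 180 = 270°
−120° (triadic ↓): 270 − 120 = 150°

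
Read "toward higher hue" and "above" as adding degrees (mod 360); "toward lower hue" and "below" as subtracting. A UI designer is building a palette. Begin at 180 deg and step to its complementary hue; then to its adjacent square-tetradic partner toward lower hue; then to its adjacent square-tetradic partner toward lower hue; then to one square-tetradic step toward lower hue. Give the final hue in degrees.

+180° (complement): 180 + 180 = 360 → 360 − 360 = 0°
−90° (square ↓): 0 − 90 = -90 → -90 + 360 = 270°
−90° (square ↓): 270 − 90 = 180°
−90° (square ↓): 180 − 90 = 90°

90°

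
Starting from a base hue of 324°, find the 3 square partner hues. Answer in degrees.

A square tetradic scheme places four hues every 90°.
324 + 90 = 414 → 414 − 360 = 54°
324 + 180 = 504 → 504 − 360 = 144°
324 + 270 = 594 → 594 − 360 = 234°

54°, 144°, 234°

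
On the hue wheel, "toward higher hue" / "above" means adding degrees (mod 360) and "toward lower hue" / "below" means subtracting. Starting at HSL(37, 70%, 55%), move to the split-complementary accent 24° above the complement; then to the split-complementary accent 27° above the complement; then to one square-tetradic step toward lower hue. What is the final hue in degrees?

37 + 204 = 241°   (split-comp 24° ↑)
241 + 207 = 448 → 448 − 360 = 88°   (split-comp 27° ↑)
88 − 90 = -2 → -2 + 360 = 358°   (square ↓)

358°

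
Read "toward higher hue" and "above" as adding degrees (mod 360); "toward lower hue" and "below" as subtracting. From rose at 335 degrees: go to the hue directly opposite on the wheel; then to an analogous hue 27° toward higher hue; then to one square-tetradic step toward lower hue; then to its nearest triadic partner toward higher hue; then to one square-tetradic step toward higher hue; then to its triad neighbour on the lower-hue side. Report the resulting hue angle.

+180° (complement): 335 + 180 = 515 → 515 − 360 = 155°
+27° (analog 27° ↑): 155 + 27 = 182°
−90° (square ↓): 182 − 90 = 92°
+120° (triadic ↑): 92 + 120 = 212°
+90° (square ↑): 212 + 90 = 302°
−120° (triadic ↓): 302 − 120 = 182°

182°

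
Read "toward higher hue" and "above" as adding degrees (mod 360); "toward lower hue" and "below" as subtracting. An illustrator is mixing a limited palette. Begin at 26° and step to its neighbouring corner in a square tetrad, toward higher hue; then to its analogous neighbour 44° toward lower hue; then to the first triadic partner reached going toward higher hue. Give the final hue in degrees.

192°

26 + 90 = 116°   (square ↑)
116 − 44 = 72°   (analog 44° ↓)
72 + 120 = 192°   (triadic ↑)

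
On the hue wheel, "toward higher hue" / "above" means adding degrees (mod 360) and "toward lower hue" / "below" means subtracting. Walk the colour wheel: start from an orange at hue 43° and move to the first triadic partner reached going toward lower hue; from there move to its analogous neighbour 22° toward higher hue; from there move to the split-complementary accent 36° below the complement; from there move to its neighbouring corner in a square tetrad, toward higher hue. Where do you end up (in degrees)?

−120° (triadic ↓): 43 − 120 = -77 → -77 + 360 = 283°
+22° (analog 22° ↑): 283 + 22 = 305°
+144° (split-comp 36° ↓): 305 + 144 = 449 → 449 − 360 = 89°
+90° (square ↑): 89 + 90 = 179°

179°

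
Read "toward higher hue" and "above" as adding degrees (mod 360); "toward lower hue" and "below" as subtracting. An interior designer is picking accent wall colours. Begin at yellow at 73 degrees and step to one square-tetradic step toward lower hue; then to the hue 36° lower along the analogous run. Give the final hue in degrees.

73 − 90 = -17 → -17 + 360 = 343°   (square ↓)
343 − 36 = 307°   (analog 36° ↓)

307°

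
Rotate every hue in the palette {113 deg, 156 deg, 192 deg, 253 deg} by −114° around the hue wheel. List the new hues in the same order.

359°, 42°, 78°, 139°

113 − 114 = -1 → -1 + 360 = 359°
156 − 114 = 42°
192 − 114 = 78°
253 − 114 = 139°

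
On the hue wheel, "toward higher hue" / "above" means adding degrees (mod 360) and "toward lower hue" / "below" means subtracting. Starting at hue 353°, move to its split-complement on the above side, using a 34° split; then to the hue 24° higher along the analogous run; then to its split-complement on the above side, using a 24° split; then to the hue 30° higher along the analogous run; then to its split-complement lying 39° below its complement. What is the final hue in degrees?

246°

+214° (split-comp 34° ↑): 353 + 214 = 567 → 567 − 360 = 207°
+24° (analog 24° ↑): 207 + 24 = 231°
+204° (split-comp 24° ↑): 231 + 204 = 435 → 435 − 360 = 75°
+30° (analog 30° ↑): 75 + 30 = 105°
+141° (split-comp 39° ↓): 105 + 141 = 246°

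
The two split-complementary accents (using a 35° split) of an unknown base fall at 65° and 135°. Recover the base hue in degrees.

280°

The accents sit 35° either side of the complement, so the complement is their short-arc midpoint on the wheel.
Short-arc midpoint of 65° and 135°: 100°.
Base is 180° from the complement: 100 − 180 = -80 → -80 + 360 = 280°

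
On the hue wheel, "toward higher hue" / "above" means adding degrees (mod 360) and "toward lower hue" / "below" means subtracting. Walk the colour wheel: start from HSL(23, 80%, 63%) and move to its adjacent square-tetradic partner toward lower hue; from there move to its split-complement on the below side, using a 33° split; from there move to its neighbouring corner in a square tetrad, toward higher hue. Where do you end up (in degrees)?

−90° (square ↓): 23 − 90 = -67 → -67 + 360 = 293°
+147° (split-comp 33° ↓): 293 + 147 = 440 → 440 − 360 = 80°
+90° (square ↑): 80 + 90 = 170°

170°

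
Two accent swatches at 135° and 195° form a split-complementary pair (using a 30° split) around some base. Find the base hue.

The accents sit 30° either side of the complement, so the complement is their short-arc midpoint on the wheel.
Short-arc midpoint of 135° and 195°: 165°.
Base is 180° from the complement: 165 − 180 = -15 → -15 + 360 = 345°

345°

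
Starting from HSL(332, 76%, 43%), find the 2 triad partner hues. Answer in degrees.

92° and 212°

332 + 120 = 452 → 452 − 360 = 92°
332 + 240 = 572 → 572 − 360 = 212°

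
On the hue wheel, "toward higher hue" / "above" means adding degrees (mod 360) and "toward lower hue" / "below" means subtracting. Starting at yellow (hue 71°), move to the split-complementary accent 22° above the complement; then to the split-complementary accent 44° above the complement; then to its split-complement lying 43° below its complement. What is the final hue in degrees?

split-comp 22° ↑ +202°: 71 + 202 = 273°
split-comp 44° ↑ +224°: 273 + 224 = 497 → 497 − 360 = 137°
split-comp 43° ↓ +137°: 137 + 137 = 274°

274°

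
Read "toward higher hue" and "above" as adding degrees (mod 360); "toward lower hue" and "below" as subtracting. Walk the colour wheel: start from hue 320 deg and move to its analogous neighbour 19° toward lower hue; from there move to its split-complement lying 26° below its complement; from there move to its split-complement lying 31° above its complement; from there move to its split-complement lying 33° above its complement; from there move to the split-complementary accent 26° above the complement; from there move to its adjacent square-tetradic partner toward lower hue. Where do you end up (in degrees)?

275°

analog 19° ↓ −19°: 320 − 19 = 301°
split-comp 26° ↓ +154°: 301 + 154 = 455 → 455 − 360 = 95°
split-comp 31° ↑ +211°: 95 + 211 = 306°
split-comp 33° ↑ +213°: 306 + 213 = 519 → 519 − 360 = 159°
split-comp 26° ↑ +206°: 159 + 206 = 365 → 365 − 360 = 5°
square ↓ −90°: 5 − 90 = -85 → -85 + 360 = 275°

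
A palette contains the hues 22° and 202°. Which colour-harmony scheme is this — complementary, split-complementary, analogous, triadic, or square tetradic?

Sort the hues: 22°, 202°.
Successive gaps around the wheel: 180°, 180°.
Two hues 180° apart are complementary.

complementary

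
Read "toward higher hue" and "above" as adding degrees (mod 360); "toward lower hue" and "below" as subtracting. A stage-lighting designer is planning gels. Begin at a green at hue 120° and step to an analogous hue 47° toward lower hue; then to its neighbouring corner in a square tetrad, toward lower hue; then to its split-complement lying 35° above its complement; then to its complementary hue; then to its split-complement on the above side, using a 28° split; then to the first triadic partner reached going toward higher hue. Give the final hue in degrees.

analog 47° ↓ −47°: 120 − 47 = 73°
square ↓ −90°: 73 − 90 = -17 → -17 + 360 = 343°
split-comp 35° ↑ +215°: 343 + 215 = 558 → 558 − 360 = 198°
complement +180°: 198 + 180 = 378 → 378 − 360 = 18°
split-comp 28° ↑ +208°: 18 + 208 = 226°
triadic ↑ +120°: 226 + 120 = 346°

346°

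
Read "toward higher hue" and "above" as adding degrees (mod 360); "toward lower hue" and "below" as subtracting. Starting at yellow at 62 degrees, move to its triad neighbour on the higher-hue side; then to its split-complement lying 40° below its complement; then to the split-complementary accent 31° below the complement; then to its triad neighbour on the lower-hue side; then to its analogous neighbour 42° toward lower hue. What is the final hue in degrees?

309°

triadic ↑ +120°: 62 + 120 = 182°
split-comp 40° ↓ +140°: 182 + 140 = 322°
split-comp 31° ↓ +149°: 322 + 149 = 471 → 471 − 360 = 111°
triadic ↓ −120°: 111 − 120 = -9 → -9 + 360 = 351°
analog 42° ↓ −42°: 351 − 42 = 309°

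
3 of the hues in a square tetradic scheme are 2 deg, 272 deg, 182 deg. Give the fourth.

A square tetradic scheme places four hues every 90°.
The full set through 2° is {2°, 92°, 182°, 272°}.
Given {2°, 182°, 272°}, the missing hue is 92°.

92°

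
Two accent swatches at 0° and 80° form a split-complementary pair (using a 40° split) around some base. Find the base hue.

The accents sit 40° either side of the complement, so the complement is their short-arc midpoint on the wheel.
Short-arc midpoint of 0° and 80°: 40°.
Base is 180° from the complement: 40 − 180 = -140 → -140 + 360 = 220°

220°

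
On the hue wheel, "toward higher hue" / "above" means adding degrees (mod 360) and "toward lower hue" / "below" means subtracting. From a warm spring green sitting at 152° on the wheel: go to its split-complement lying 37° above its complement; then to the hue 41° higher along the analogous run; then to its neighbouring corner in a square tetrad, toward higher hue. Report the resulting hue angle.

140°

split-comp 37° ↑ +217°: 152 + 217 = 369 → 369 − 360 = 9°
analog 41° ↑ +41°: 9 + 41 = 50°
square ↑ +90°: 50 + 90 = 140°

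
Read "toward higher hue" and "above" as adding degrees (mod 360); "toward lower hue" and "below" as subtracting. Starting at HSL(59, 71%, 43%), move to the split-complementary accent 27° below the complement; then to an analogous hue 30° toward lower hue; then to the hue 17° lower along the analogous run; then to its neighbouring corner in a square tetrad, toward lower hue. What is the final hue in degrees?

75°

59 + 153 = 212°   (split-comp 27° ↓)
212 − 30 = 182°   (analog 30° ↓)
182 − 17 = 165°   (analog 17° ↓)
165 − 90 = 75°   (square ↓)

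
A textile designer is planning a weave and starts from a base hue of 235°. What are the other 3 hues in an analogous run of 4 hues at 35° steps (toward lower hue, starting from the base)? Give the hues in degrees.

Analogous hues sit every 35° along the wheel.
235 − 35 = 200°
235 − 70 = 165°
235 − 105 = 130°

200°, 165°, and 130°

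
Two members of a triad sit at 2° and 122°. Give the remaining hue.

A triad spaces three hues 120° apart.
The full set is {2°, 122°, 242°}.

242°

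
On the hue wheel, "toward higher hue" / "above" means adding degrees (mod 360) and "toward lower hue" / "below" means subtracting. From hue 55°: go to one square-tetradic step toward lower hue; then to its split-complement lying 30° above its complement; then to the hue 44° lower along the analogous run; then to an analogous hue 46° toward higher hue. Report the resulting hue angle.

−90° (square ↓): 55 − 90 = -35 → -35 + 360 = 325°
+210° (split-comp 30° ↑): 325 + 210 = 535 → 535 − 360 = 175°
−44° (analog 44° ↓): 175 − 44 = 131°
+46° (analog 46° ↑): 131 + 46 = 177°

177°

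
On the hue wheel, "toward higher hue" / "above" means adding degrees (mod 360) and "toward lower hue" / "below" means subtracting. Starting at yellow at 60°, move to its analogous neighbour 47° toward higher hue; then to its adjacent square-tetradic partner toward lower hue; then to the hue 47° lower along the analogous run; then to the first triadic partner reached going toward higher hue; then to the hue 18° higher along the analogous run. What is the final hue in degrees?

60 + 47 = 107°   (analog 47° ↑)
107 − 90 = 17°   (square ↓)
17 − 47 = -30 → -30 + 360 = 330°   (analog 47° ↓)
330 + 120 = 450 → 450 − 360 = 90°   (triadic ↑)
90 + 18 = 108°   (analog 18° ↑)

108°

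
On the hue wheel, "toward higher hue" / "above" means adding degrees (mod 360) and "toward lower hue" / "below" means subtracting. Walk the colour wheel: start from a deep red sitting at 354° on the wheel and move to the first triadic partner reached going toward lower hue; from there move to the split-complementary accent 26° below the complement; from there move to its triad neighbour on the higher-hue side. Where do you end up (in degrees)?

triadic ↓ −120°: 354 − 120 = 234°
split-comp 26° ↓ +154°: 234 + 154 = 388 → 388 − 360 = 28°
triadic ↑ +120°: 28 + 120 = 148°

148°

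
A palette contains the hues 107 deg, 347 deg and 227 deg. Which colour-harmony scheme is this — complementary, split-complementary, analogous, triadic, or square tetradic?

triadic

Sort the hues: 107°, 227°, 347°.
Successive gaps around the wheel: 120°, 120°, 120°.
Three hues equally spaced 120° apart form a triad.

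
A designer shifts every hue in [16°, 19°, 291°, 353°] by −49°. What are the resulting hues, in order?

327°, 330°, 242°, 304°

16 − 49 = -33 → -33 + 360 = 327°
19 − 49 = -30 → -30 + 360 = 330°
291 − 49 = 242°
353 − 49 = 304°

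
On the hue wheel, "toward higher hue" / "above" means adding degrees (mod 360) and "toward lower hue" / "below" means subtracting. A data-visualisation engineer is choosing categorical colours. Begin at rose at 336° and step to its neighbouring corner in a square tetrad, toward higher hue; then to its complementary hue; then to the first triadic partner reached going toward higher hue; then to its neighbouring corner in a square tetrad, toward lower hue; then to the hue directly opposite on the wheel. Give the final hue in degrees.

96°

336 + 90 = 426 → 426 − 360 = 66°   (square ↑)
66 + 180 = 246°   (complement)
246 + 120 = 366 → 366 − 360 = 6°   (triadic ↑)
6 − 90 = -84 → -84 + 360 = 276°   (square ↓)
276 + 180 = 456 → 456 − 360 = 96°   (complement)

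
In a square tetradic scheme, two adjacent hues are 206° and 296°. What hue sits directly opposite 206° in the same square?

26°

A square tetradic scheme places four hues 90° apart; opposite corners are 180° apart.
206 + 180 = 386 → 386 − 360 = 26°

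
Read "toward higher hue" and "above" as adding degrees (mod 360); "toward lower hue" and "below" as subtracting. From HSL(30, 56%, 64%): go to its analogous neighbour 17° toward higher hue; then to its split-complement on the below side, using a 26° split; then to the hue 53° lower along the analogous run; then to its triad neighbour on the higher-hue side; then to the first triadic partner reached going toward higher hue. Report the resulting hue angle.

28°

30 + 17 = 47°   (analog 17° ↑)
47 + 154 = 201°   (split-comp 26° ↓)
201 − 53 = 148°   (analog 53° ↓)
148 + 120 = 268°   (triadic ↑)
268 + 120 = 388 → 388 − 360 = 28°   (triadic ↑)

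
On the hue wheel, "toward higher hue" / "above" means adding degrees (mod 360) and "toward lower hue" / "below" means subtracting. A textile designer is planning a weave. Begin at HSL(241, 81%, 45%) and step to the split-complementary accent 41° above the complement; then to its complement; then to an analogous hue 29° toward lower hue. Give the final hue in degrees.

241 + 221 = 462 → 462 − 360 = 102°   (split-comp 41° ↑)
102 + 180 = 282°   (complement)
282 − 29 = 253°   (analog 29° ↓)

253°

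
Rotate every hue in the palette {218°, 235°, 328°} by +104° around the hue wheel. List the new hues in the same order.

218 + 104 = 322°
235 + 104 = 339°
328 + 104 = 432 → 432 − 360 = 72°

322°, 339°, 72°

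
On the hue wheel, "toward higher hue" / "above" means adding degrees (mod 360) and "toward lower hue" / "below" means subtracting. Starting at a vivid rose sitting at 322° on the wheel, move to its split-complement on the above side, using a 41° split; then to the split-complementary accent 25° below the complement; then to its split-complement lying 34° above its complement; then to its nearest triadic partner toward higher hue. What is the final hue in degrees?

+221° (split-comp 41° ↑): 322 + 221 = 543 → 543 − 360 = 183°
+155° (split-comp 25° ↓): 183 + 155 = 338°
+214° (split-comp 34° ↑): 338 + 214 = 552 → 552 − 360 = 192°
+120° (triadic ↑): 192 + 120 = 312°

312°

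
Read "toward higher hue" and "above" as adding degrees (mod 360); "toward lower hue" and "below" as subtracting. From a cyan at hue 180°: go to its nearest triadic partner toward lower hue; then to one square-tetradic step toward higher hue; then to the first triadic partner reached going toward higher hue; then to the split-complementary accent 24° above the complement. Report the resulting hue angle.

114°

triadic ↓ −120°: 180 − 120 = 60°
square ↑ +90°: 60 + 90 = 150°
triadic ↑ +120°: 150 + 120 = 270°
split-comp 24° ↑ +204°: 270 + 204 = 474 → 474 − 360 = 114°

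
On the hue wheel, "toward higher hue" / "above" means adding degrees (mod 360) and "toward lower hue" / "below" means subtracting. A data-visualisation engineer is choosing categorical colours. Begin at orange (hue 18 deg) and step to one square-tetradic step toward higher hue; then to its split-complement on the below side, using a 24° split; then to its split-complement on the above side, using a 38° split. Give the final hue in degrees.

122°

18 + 90 = 108°   (square ↑)
108 + 156 = 264°   (split-comp 24° ↓)
264 + 218 = 482 → 482 − 360 = 122°   (split-comp 38° ↑)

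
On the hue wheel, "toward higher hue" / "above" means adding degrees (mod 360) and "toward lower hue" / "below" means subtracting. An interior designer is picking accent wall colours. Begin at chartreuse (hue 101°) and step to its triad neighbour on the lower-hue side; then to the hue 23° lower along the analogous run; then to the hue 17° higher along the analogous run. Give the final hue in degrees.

335°

−120° (triadic ↓): 101 − 120 = -19 → -19 + 360 = 341°
−23° (analog 23° ↓): 341 − 23 = 318°
+17° (analog 17° ↑): 318 + 17 = 335°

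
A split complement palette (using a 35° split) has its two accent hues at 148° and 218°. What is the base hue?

3°

The accents sit 35° either side of the complement, so the complement is their short-arc midpoint on the wheel.
Short-arc midpoint of 148° and 218°: 183°.
Base is 180° from the complement: 183 − 180 = 3°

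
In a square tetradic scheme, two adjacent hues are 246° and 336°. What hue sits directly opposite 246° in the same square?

66°

A square tetradic scheme places four hues 90° apart; opposite corners are 180° apart.
246 + 180 = 426 → 426 − 360 = 66°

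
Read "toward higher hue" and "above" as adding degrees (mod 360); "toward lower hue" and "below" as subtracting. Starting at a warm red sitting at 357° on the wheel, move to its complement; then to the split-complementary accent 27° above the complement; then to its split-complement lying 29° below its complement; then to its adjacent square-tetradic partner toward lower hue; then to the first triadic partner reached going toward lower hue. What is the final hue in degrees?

325°

357 + 180 = 537 → 537 − 360 = 177°   (complement)
177 + 207 = 384 → 384 − 360 = 24°   (split-comp 27° ↑)
24 + 151 = 175°   (split-comp 29° ↓)
175 − 90 = 85°   (square ↓)
85 − 120 = -35 → -35 + 360 = 325°   (triadic ↓)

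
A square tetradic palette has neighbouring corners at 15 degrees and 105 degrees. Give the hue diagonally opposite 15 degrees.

195°

A square tetradic scheme places four hues 90° apart; opposite corners are 180° apart.
15 + 180 = 195°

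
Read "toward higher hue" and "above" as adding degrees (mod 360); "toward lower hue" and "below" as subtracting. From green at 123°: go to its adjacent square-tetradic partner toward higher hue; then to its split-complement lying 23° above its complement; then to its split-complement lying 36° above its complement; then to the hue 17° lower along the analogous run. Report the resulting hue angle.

+90° (square ↑): 123 + 90 = 213°
+203° (split-comp 23° ↑): 213 + 203 = 416 → 416 − 360 = 56°
+216° (split-comp 36° ↑): 56 + 216 = 272°
−17° (analog 17° ↓): 272 − 17 = 255°

255°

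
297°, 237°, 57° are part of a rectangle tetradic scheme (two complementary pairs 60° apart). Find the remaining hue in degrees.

A rectangular tetradic uses two complementary pairs 60° apart: offsets 0°, 60°, 180°, 240°.
Among {57°, 237°, 297°}, 237° and 57° are a 180° pair.
The remaining hue 297° needs its own complement: 297 + 180 = 477 → 477 − 360 = 117°

117°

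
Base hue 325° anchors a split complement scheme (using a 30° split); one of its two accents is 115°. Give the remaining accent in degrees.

Split-complementary hues sit 30° either side of the complement.
Complement of the base 325°: 325 + 180 = 505 → 505 − 360 = 145°
The given accent 115° is 30° one side of 145°; the other accent sits 30° the other side: 145 + 30 = 175°

175°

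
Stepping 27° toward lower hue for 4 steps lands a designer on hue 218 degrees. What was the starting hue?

326°

4 steps of 27° (toward lower hue) give a net shift of −108°.
Start = end − shift: 218 + 108 = 326°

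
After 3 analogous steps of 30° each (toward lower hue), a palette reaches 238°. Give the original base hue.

3 steps of 30° (toward lower hue) give a net shift of −90°.
Start = end − shift: 238 + 90 = 328°

328°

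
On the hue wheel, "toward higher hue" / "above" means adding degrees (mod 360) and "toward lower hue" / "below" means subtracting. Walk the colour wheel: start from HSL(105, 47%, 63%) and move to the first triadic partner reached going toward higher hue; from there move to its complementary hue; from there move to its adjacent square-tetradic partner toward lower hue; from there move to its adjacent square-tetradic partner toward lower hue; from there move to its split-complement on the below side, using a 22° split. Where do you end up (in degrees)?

23°

105 + 120 = 225°   (triadic ↑)
225 + 180 = 405 → 405 − 360 = 45°   (complement)
45 − 90 = -45 → -45 + 360 = 315°   (square ↓)
315 − 90 = 225°   (square ↓)
225 + 158 = 383 → 383 − 360 = 23°   (split-comp 22° ↓)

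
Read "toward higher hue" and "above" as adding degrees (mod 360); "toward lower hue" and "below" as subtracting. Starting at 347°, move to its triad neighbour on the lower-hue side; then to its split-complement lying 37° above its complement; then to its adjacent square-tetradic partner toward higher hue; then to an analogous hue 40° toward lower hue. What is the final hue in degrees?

−120° (triadic ↓): 347 − 120 = 227°
+217° (split-comp 37° ↑): 227 + 217 = 444 → 444 − 360 = 84°
+90° (square ↑): 84 + 90 = 174°
−40° (analog 40° ↓): 174 − 40 = 134°

134°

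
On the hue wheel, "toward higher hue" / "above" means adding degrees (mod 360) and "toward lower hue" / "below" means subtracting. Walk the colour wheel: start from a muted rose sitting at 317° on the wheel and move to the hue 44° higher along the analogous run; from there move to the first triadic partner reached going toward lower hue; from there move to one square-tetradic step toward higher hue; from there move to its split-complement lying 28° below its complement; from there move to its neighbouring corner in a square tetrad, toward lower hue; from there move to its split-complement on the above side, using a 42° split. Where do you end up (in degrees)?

255°

+44° (analog 44° ↑): 317 + 44 = 361 → 361 − 360 = 1°
−120° (triadic ↓): 1 − 120 = -119 → -119 + 360 = 241°
+90° (square ↑): 241 + 90 = 331°
+152° (split-comp 28° ↓): 331 + 152 = 483 → 483 − 360 = 123°
−90° (square ↓): 123 − 90 = 33°
+222° (split-comp 42° ↑): 33 + 222 = 255°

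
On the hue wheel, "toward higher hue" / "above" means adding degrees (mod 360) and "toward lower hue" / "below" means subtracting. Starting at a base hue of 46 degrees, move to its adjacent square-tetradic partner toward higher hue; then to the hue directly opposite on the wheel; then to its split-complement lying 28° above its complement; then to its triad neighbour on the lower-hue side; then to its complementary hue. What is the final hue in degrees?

+90° (square ↑): 46 + 90 = 136°
+180° (complement): 136 + 180 = 316°
+208° (split-comp 28° ↑): 316 + 208 = 524 → 524 − 360 = 164°
−120° (triadic ↓): 164 − 120 = 44°
+180° (complement): 44 + 180 = 224°

224°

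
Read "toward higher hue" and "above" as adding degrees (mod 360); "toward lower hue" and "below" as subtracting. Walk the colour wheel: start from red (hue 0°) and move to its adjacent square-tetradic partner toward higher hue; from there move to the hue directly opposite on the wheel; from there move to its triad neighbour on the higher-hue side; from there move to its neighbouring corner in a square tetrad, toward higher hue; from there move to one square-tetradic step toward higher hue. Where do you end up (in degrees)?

0 + 90 = 90°   (square ↑)
90 + 180 = 270°   (complement)
270 + 120 = 390 → 390 − 360 = 30°   (triadic ↑)
30 + 90 = 120°   (square ↑)
120 + 90 = 210°   (square ↑)

210°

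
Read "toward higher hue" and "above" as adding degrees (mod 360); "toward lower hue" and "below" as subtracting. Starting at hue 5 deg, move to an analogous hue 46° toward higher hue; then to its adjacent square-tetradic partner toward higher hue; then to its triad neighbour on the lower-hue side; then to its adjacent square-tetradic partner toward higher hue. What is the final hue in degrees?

111°

analog 46° ↑ +46°: 5 + 46 = 51°
square ↑ +90°: 51 + 90 = 141°
triadic ↓ −120°: 141 − 120 = 21°
square ↑ +90°: 21 + 90 = 111°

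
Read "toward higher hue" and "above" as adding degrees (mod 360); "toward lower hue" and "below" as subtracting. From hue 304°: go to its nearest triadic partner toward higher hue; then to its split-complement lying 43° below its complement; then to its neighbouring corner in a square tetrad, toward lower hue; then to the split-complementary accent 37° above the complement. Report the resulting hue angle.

328°

304 + 120 = 424 → 424 − 360 = 64°   (triadic ↑)
64 + 137 = 201°   (split-comp 43° ↓)
201 − 90 = 111°   (square ↓)
111 + 217 = 328°   (split-comp 37° ↑)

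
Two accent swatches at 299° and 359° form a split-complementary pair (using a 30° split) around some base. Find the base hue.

149°

The accents sit 30° either side of the complement, so the complement is their short-arc midpoint on the wheel.
Short-arc midpoint of 299° and 359°: 329°.
Base is 180° from the complement: 329 − 180 = 149°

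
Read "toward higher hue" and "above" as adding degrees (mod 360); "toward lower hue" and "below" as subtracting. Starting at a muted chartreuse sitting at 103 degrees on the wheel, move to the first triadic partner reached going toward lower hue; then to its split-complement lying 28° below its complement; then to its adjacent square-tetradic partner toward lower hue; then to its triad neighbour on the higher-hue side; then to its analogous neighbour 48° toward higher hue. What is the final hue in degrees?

213°

triadic ↓ −120°: 103 − 120 = -17 → -17 + 360 = 343°
split-comp 28° ↓ +152°: 343 + 152 = 495 → 495 − 360 = 135°
square ↓ −90°: 135 − 90 = 45°
triadic ↑ +120°: 45 + 120 = 165°
analog 48° ↑ +48°: 165 + 48 = 213°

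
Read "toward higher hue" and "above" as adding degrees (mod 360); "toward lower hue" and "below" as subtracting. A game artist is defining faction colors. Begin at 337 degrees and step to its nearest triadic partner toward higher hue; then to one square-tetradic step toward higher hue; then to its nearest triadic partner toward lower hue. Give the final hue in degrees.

67°

+120° (triadic ↑): 337 + 120 = 457 → 457 − 360 = 97°
+90° (square ↑): 97 + 90 = 187°
−120° (triadic ↓): 187 − 120 = 67°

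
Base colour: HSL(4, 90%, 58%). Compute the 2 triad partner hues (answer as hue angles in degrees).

124° and 244°

A triad places three hues 120° apart.
4 + 120 = 124°
4 + 240 = 244°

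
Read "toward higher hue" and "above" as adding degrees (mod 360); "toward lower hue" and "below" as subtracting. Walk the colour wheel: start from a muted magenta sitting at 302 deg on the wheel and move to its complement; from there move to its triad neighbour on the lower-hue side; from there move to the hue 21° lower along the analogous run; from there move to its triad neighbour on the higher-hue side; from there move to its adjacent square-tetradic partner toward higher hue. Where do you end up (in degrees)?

191°

302 + 180 = 482 → 482 − 360 = 122°   (complement)
122 − 120 = 2°   (triadic ↓)
2 − 21 = -19 → -19 + 360 = 341°   (analog 21° ↓)
341 + 120 = 461 → 461 − 360 = 101°   (triadic ↑)
101 + 90 = 191°   (square ↑)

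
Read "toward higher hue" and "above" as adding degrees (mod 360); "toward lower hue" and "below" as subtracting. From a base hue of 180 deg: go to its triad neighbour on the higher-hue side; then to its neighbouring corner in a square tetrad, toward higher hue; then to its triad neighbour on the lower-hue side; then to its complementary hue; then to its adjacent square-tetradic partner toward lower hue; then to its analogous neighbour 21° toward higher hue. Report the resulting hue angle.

+120° (triadic ↑): 180 + 120 = 300°
+90° (square ↑): 300 + 90 = 390 → 390 − 360 = 30°
−120° (triadic ↓): 30 − 120 = -90 → -90 + 360 = 270°
+180° (complement): 270 + 180 = 450 → 450 − 360 = 90°
−90° (square ↓): 90 − 90 = 0°
+21° (analog 21° ↑): 0 + 21 = 21°

21°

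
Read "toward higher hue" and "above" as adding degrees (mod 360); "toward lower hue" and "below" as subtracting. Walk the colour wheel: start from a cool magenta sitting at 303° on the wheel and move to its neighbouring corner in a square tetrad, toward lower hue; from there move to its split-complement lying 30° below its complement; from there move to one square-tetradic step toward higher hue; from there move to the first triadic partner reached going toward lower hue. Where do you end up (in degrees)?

333°

−90° (square ↓): 303 − 90 = 213°
+150° (split-comp 30° ↓): 213 + 150 = 363 → 363 − 360 = 3°
+90° (square ↑): 3 + 90 = 93°
−120° (triadic ↓): 93 − 120 = -27 → -27 + 360 = 333°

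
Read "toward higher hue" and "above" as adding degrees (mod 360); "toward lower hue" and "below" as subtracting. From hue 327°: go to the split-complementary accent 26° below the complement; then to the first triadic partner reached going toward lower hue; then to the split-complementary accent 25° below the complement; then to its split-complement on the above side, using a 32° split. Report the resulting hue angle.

+154° (split-comp 26° ↓): 327 + 154 = 481 → 481 − 360 = 121°
−120° (triadic ↓): 121 − 120 = 1°
+155° (split-comp 25° ↓): 1 + 155 = 156°
+212° (split-comp 32° ↑): 156 + 212 = 368 → 368 − 360 = 8°

8°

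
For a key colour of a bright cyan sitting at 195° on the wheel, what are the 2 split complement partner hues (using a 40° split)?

335° and 55°

Split-complementary hues sit 40° either side of the complement.
Complement of 195°: 195 + 180 = 375 → 375 − 360 = 15°
15 − 40 = -25 → -25 + 360 = 335°
15 + 40 = 55°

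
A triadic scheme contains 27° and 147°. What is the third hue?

267°

A triad spaces three hues 120° apart.
The full set is {27°, 147°, 267°}.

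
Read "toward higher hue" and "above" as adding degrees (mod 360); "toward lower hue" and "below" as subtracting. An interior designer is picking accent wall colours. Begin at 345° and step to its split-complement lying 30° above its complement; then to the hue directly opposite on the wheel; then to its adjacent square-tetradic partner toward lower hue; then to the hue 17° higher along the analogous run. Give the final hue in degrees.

302°

split-comp 30° ↑ +210°: 345 + 210 = 555 → 555 − 360 = 195°
complement +180°: 195 + 180 = 375 → 375 − 360 = 15°
square ↓ −90°: 15 − 90 = -75 → -75 + 360 = 285°
analog 17° ↑ +17°: 285 + 17 = 302°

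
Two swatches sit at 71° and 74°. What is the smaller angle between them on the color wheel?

3°

|71 − 74| = 3.
3 ≤ 180, so the shorter arc is 3°.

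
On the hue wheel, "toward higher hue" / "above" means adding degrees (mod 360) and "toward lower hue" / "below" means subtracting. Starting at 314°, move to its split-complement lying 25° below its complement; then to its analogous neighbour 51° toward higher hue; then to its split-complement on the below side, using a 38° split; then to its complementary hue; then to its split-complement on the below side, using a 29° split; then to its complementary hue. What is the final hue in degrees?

93°

+155° (split-comp 25° ↓): 314 + 155 = 469 → 469 − 360 = 109°
+51° (analog 51° ↑): 109 + 51 = 160°
+142° (split-comp 38° ↓): 160 + 142 = 302°
+180° (complement): 302 + 180 = 482 → 482 − 360 = 122°
+151° (split-comp 29° ↓): 122 + 151 = 273°
+180° (complement): 273 + 180 = 453 → 453 − 360 = 93°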